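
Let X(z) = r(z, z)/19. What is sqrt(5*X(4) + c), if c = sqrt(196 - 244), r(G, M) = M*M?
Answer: 2*sqrt(380 + 361*I*sqrt(3))/19 ≈ 2.4817 + 1.3958*I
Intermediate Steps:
r(G, M) = M**2
X(z) = z**2/19
c = 4*I*sqrt(3) (c = sqrt(-48) = 4*I*sqrt(3) ≈ 6.9282*I)
sqrt(5*X(4) + c) = sqrt(5*((1/19)*4**2) + 4*I*sqrt(3)) = sqrt(5*((1/19)*16) + 4*I*sqrt(3)) = sqrt(5*(16/19) + 4*I*sqrt(3)) = sqrt(80/19 + 4*I*sqrt(3))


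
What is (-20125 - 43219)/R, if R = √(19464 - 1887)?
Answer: -63344*√217/1953 ≈ -477.79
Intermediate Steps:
R = 9*√217 (R = √17577 = 9*√217 ≈ 132.58)
(-20125 - 43219)/R = (-20125 - 43219)/((9*√217)) = -63344*√217/1953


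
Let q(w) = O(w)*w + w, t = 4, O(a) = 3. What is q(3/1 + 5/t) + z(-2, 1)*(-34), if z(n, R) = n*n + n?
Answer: -51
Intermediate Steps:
z(n, R) = n + n² (z(n, R) = n² + n = n + n²)
q(w) = 4*w (q(w) = 3*w + w = 4*w)
q(3/1 + 5/t) + z(-2, 1)*(-34) = 4*(3/1 + 5/4) - 2*(1 - 2)*(-34) = 4*(3*1 + 5*(¼)) - 2*(-1)*(-34) = 4*(3 + 5/4) + 2*(-34) = 4*(17/4) - 68 = 17 - 68 = -51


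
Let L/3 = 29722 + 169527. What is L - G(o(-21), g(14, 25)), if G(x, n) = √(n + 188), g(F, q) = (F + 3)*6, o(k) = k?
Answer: 597747 - √290 ≈ 5.9773e+5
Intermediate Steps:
L = 597747 (L = 3*(29722 + 169527) = 3*199249 = 597747)
g(F, q) = 18 + 6*F (g(F, q) = (3 + F)*6 = 18 + 6*F)
G(x, n) = √(188 + n)
L - G(o(-21), g(14, 25)) = 597747 - √(188 + (18 + 6*14)) = 597747 - √(188 + (18 + 84)) = 597747 - √(188 + 102) = 597747 - √290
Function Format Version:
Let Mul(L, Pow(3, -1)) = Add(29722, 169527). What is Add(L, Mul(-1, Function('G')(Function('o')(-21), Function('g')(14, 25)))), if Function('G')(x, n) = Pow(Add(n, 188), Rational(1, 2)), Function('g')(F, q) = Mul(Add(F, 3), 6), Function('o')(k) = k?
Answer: Add(597747, Mul(-1, Pow(290, Rational(1, 2)))) ≈ 5.9773e+5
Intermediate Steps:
L = 597747 (L = Mul(3, Add(29722, 169527)) = Mul(3, 199249) = 597747)
Function('g')(F, q) = Add(18, Mul(6, F)) (Function('g')(F, q) = Mul(Add(3, F), 6) = Add(18, Mul(6, F)))
Function('G')(x, n) = Pow(Add(188, n), Rational(1, 2))
Add(L, Mul(-1, Function('G')(Function('o')(-21), Function('g')(14, 25)))) = Add(597747, Mul(-1, Pow(Add(188, Add(18, Mul(6, 14))), Rational(1, 2)))) = Add(597747, Mul(-1, Pow(Add(188, Add(18, 84)), Rational(1, 2)))) = Add(597747, Mul(-1, Pow(Add(188, 102), Rational(1, 2)))) = Add(597747, Mul(-1, Pow(290, Rational(1, 2))))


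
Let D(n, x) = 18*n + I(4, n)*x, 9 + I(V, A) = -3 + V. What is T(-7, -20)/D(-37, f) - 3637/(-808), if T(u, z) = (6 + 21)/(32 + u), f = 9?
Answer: 3726713/828200 ≈ 4.4998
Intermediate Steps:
I(V, A) = -12 + V (I(V, A) = -9 + (-3 + V) = -12 + V)
T(u, z) = 27/(32 + u)
D(n, x) = -8*x + 18*n (D(n, x) = 18*n + (-12 + 4)*x = 18*n - 8*x = -8*x + 18*n)
T(-7, -20)/D(-37, f) - 3637/(-808) = (27/(32 - 7))/(-8*9 + 18*(-37)) - 3637/(-808) = (27/25)/(-72 - 666) - 3637*(-1/808) = (27*(1/25))/(-738) + 3637/808 = (27/25)*(-1/738) + 3637/808 = -3/2050 + 3637/808 = 3726713/828200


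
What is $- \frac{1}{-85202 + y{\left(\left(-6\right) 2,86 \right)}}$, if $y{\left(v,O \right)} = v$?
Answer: $\frac{1}{85214} \approx 1.1735 \cdot 10^{-5}$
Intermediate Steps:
$- \frac{1}{-85202 + y{\left(\left(-6\right) 2,86 \right)}} = - \frac{1}{-85202 - 12} = - \frac{1}{-85214} = \left(-1\right) \left(- \frac{1}{85214}\right) = \frac{1}{85214}$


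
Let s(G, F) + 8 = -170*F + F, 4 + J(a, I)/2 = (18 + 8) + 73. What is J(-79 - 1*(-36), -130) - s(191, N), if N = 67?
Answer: 11521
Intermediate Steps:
J(a, I) = 190 (J(a, I) = -8 + 2*((18 + 8) + 73) = -8 + 2*(26 + 73) = -8 + 2*99 = -8 + 198 = 190)
s(G, F) = -8 - 169*F (s(G, F) = -8 + (-170*F + F) = -8 - 169*F)
J(-79 - 1*(-36), -130) - s(191, N) = 190 - (-8 - 169*67) = 190 - (-8 - 11323) = 190 - 1*(-11331) = 190 + 11331 = 11521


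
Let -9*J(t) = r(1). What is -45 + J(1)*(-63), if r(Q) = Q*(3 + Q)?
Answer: -17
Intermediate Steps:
J(t) = -4/9 (J(t) = -(3 + 1)/9 = -4/9)
-45 + J(1)*(-63) = -45 - 4/9*(-63) = -45 + 28 = -17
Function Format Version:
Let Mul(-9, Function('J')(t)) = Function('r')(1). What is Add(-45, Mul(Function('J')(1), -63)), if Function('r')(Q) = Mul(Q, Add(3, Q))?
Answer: -17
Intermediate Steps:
Function('J')(t) = Rational(-4, 9) (Function('J')(t) = Mul(Rational(-1, 9), Mul(1, Add(3, 1))) = Mul(Rational(-1, 9), Mul(1, 4)) = Mul(Rational(-1, 9), 4) = Rational(-4, 9))
Add(-45, Mul(Function('J')(1), -63)) = Add(-45, Mul(Rational(-4, 9), -63)) = Add(-45, 28) = -17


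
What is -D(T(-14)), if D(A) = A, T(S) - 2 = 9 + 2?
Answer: -13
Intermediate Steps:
T(S) = 13 (T(S) = 2 + (9 + 2) = 2 + 11 = 13)
-D(T(-14)) = -1*13 = -13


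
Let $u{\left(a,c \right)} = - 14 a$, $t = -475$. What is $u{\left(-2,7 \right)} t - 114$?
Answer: $-13414$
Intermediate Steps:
$u{\left(-2,7 \right)} t - 114 = \left(-14\right) \left(-2\right) \left(-475\right) - 114 = 28 \left(-475\right) - 114 = -13300 - 114 = -13414$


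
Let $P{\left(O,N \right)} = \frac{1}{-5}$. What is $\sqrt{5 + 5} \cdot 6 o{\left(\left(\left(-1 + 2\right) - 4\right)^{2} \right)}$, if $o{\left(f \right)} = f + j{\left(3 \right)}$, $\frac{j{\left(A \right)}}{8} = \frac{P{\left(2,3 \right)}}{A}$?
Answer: $\frac{254 \sqrt{10}}{5} \approx 160.64$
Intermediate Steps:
$P{\left(O,N \right)} = - \frac{1}{5}$
$j{\left(A \right)} = - \frac{8}{5 A}$ ($j{\left(A \right)} = 8 \left(- \frac{1}{5 A}\right) = - \frac{8}{5 A}$)
$o{\left(f \right)} = - \frac{8}{15} + f$ ($o{\left(f \right)} = f - \frac{8}{5 \cdot 3} = f - \frac{8}{15} = - \frac{8}{15} + f$)
$\sqrt{5 + 5} \cdot 6 o{\left(\left(\left(-1 + 2\right) - 4\right)^{2} \right)} = \sqrt{5 + 5} \cdot 6 \left(- \frac{8}{15} + \left(\left(-1 + 2\right) - 4\right)^{2}\right) = \sqrt{10} \cdot 6 \left(- \frac{8}{15} + \left(1 - 4\right)^{2}\right) = 6 \sqrt{10} \left(- \frac{8}{15} + \left(-3\right)^{2}\right) = 6 \sqrt{10} \left(- \frac{8}{15} + 9\right) = 6 \sqrt{10} \cdot \frac{127}{15} = \frac{254 \sqrt{10}}{5}$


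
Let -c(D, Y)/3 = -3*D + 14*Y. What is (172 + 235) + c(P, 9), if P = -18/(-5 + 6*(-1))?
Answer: 481/11 ≈ 43.727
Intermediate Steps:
P = 18/11 (P = -18/(-5 - 6) = -18/(-11) = -18*(-1/11) = 18/11 ≈ 1.6364)
c(D, Y) = -42*Y + 9*D (c(D, Y) = -3*(-3*D + 14*Y) = -42*Y + 9*D)
(172 + 235) + c(P, 9) = (172 + 235) + (-42*9 + 9*(18/11)) = 407 + (-378 + 162/11) = 407 - 3996/11 = 481/11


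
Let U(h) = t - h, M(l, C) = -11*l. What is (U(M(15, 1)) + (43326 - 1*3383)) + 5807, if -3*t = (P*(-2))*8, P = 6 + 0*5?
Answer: 45947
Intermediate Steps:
P = 6 (P = 6 + 0 = 6)
t = 32 (t = -6*(-2)*8/3 = -(-4)*8 = -⅓*(-96) = 32)
U(h) = 32 - h
(U(M(15, 1)) + (43326 - 1*3383)) + 5807 = ((32 - (-11)*15) + (43326 - 1*3383)) + 5807 = ((32 - 1*(-165)) + (43326 - 3383)) + 5807 = ((32 + 165) + 39943) + 5807 = (197 + 39943) + 5807 = 40140 + 5807 = 45947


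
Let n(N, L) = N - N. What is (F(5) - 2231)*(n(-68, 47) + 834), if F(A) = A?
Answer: -1856484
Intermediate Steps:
n(N, L) = 0
(F(5) - 2231)*(n(-68, 47) + 834) = (5 - 2231)*(0 + 834) = -2226*834 = -1856484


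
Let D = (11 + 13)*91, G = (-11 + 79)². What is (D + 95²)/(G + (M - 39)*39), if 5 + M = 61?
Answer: 11209/5287 ≈ 2.1201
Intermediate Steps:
M = 56 (M = -5 + 61 = 56)
G = 4624 (G = 68² = 4624)
D = 2184 (D = 24*91 = 2184)
(D + 95²)/(G + (M - 39)*39) = (2184 + 95²)/(4624 + (56 - 39)*39) = (2184 + 9025)/(4624 + 17*39) = 11209/(4624 + 663) = 11209/5287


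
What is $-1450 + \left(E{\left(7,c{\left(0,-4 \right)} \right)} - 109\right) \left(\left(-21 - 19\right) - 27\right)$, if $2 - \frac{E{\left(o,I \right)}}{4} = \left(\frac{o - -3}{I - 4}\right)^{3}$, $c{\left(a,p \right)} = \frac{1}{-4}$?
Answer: $\frac{8970421}{4913} \approx 1825.9$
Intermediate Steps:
$c{\left(a,p \right)} = - \frac{1}{4}$
$E{\left(o,I \right)} = 8 - \frac{4 \left(3 + o\right)^{3}}{\left(-4 + I\right)^{3}}$ ($E{\left(o,I \right)} = 8 - 4 \left(\frac{o - -3}{I - 4}\right)^{3} = 8 - 4 \left(\frac{o + \left(8 - 5\right)}{-4 + I}\right)^{3} = 8 - 4 \left(\frac{o + 3}{-4 + I}\right)^{3} = 8 - 4 \left(\frac{3 + o}{-4 + I}\right)^{3} = 8 - 4 \frac{\left(3 + o\right)^{3}}{\left(-4 + I\right)^{3}} = 8 - \frac{4 \left(3 + o\right)^{3}}{\left(-4 + I\right)^{3}}$)
$-1450 + \left(E{\left(7,c{\left(0,-4 \right)} \right)} - 109\right) \left(\left(-21 - 19\right) - 27\right) = -1450 + \left(\left(8 - \frac{4 \left(3 + 7\right)^{3}}{\left(-4 - \frac{1}{4}\right)^{3}}\right) - 109\right) \left(\left(-21 - 19\right) - 27\right) = -1450 + \left(\left(8 - \frac{4 \cdot 10^{3}}{- \frac{4913}{64}}\right) - 109\right) \left(-40 - 27\right) = -1450 + \left(\left(8 - \left(- \frac{256}{4913}\right) 1000\right) - 109\right) \left(-67\right) = -1450 + \left(\left(8 + \frac{256000}{4913}\right) - 109\right) \left(-67\right) = -1450 + \left(\frac{295304}{4913} - 109\right) \left(-67\right) = -1450 - - \frac{16094271}{4913} = -1450 + \frac{16094271}{4913} = \frac{8970421}{4913}$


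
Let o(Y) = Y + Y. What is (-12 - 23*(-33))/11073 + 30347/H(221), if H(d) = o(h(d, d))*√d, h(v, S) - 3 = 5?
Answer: 249/3691 + 30347*√221/3536 ≈ 127.65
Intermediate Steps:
h(v, S) = 8 (h(v, S) = 3 + 5 = 8)
o(Y) = 2*Y
H(d) = 16*√d (H(d) = (2*8)*√d = 16*√d)
(-12 - 23*(-33))/11073 + 30347/H(221) = (-12 - 23*(-33))/11073 + 30347/((16*√221)) = (-12 + 759)*(1/11073) + 30347*(√221/3536) = 747*(1/11073) + 30347*√221/3536 = 249/3691 + 30347*√221/3536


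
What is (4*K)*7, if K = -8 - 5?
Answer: -364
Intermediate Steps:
K = -13
(4*K)*7 = (4*(-13))*7 = -52*7 = -364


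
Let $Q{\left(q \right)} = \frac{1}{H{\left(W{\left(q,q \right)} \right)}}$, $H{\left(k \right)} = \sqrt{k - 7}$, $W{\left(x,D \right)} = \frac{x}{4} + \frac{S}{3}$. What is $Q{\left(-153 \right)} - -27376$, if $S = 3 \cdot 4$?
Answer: $27376 - \frac{2 i \sqrt{165}}{165} \approx 27376.0 - 0.1557 i$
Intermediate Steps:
$S = 12$
$W{\left(x,D \right)} = 4 + \frac{x}{4}$ ($W{\left(x,D \right)} = \frac{x}{4} + \frac{12}{3} = x \frac{1}{4} + 12 \cdot \frac{1}{3} = \frac{x}{4} + 4 = 4 + \frac{x}{4}$)
$H{\left(k \right)} = \sqrt{-7 + k}$
$Q{\left(q \right)} = \frac{1}{\sqrt{-3 + \frac{q}{4}}}$ ($Q{\left(q \right)} = \frac{1}{\sqrt{-7 + \left(4 + \frac{q}{4}\right)}} = \frac{1}{\sqrt{-3 + \frac{q}{4}}}$)
$Q{\left(-153 \right)} - -27376 = \frac{2}{\sqrt{-12 - 153}} - -27376 = \frac{2}{i \sqrt{165}} + 27376 = 2 \left(- \frac{i \sqrt{165}}{165}\right) + 27376 = - \frac{2 i \sqrt{165}}{165} + 27376 = 27376 - \frac{2 i \sqrt{165}}{165}$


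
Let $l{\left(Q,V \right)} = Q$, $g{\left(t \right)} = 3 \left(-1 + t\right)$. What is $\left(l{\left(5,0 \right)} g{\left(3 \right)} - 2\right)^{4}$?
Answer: $614656$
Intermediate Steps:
$g{\left(t \right)} = -3 + 3 t$
$\left(l{\left(5,0 \right)} g{\left(3 \right)} - 2\right)^{4} = \left(5 \left(-3 + 3 \cdot 3\right) - 2\right)^{4} = \left(5 \left(-3 + 9\right) - 2\right)^{4} = \left(5 \cdot 6 - 2\right)^{4} = \left(30 - 2\right)^{4} = 28^{4} = 614656$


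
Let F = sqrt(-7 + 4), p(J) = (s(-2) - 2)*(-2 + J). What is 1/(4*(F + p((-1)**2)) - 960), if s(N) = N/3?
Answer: -534/506971 - 9*I*sqrt(3)/2027884 ≈ -0.0010533 - 7.687e-6*I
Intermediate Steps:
s(N) = N/3 (s(N) = N*(1/3) = N/3)
p(J) = 16/3 - 8*J/3 (p(J) = ((1/3)*(-2) - 2)*(-2 + J) = (-2/3 - 2)*(-2 + J) = -8*(-2 + J)/3 = 16/3 - 8*J/3)
F = I*sqrt(3) (F = sqrt(-3) = I*sqrt(3) ≈ 1.732*I)
1/(4*(F + p((-1)**2)) - 960) = 1/(4*(I*sqrt(3) + (16/3 - 8/3*(-1)**2)) - 960) = 1/(4*(I*sqrt(3) + (16/3 - 8/3*1)) - 960) = 1/(4*(I*sqrt(3) + (16/3 - 8/3)) - 960) = 1/(4*(I*sqrt(3) + 8/3) - 960) = 1/(4*(8/3 + I*sqrt(3)) - 960) = 1/((32/3 + 4*I*sqrt(3)) - 960) = 1/(-2848/3 + 4*I*sqrt(3))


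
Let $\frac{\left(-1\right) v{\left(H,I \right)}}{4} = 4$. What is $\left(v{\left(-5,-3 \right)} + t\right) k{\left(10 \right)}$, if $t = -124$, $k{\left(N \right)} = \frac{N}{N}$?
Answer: $-140$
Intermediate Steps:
$k{\left(N \right)} = 1$
$v{\left(H,I \right)} = -16$ ($v{\left(H,I \right)} = \left(-4\right) 4 = -16$)
$\left(v{\left(-5,-3 \right)} + t\right) k{\left(10 \right)} = \left(-16 - 124\right) 1 = \left(-140\right) 1 = -140$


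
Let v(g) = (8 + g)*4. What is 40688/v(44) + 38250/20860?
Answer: 5354423/27118 ≈ 197.45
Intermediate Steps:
v(g) = 32 + 4*g
40688/v(44) + 38250/20860 = 40688/(32 + 4*44) + 38250/20860 = 40688/(32 + 176) + 38250*(1/20860) = 40688/208 + 3825/2086 = 40688*(1/208) + 3825/2086 = 2543/13 + 3825/2086 = 5354423/27118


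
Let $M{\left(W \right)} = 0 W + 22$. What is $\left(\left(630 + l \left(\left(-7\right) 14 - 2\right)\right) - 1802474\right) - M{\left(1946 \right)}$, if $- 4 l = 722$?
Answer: $-1783816$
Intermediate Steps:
$l = - \frac{361}{2}$ ($l = \left(- \frac{1}{4}\right) 722 = - \frac{361}{2} \approx -180.5$)
$M{\left(W \right)} = 22$ ($M{\left(W \right)} = 0 + 22 = 22$)
$\left(\left(630 + l \left(\left(-7\right) 14 - 2\right)\right) - 1802474\right) - M{\left(1946 \right)} = \left(\left(630 - \frac{361 \left(\left(-7\right) 14 - 2\right)}{2}\right) - 1802474\right) - 22 = \left(\left(630 - \frac{361 \left(-98 - 2\right)}{2}\right) - 1802474\right) - 22 = \left(\left(630 - -18050\right) - 1802474\right) - 22 = \left(\left(630 + 18050\right) - 1802474\right) - 22 = \left(18680 - 1802474\right) - 22 = -1783794 - 22 = -1783816$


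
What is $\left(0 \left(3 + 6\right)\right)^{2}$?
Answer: $0$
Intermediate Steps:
$\left(0 \left(3 + 6\right)\right)^{2} = \left(0 \cdot 9\right)^{2} = 0^{2} = 0$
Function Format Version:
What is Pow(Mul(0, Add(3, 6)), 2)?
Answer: 0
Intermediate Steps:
Pow(Mul(0, Add(3, 6)), 2) = Pow(Mul(0, 9), 2) = Pow(0, 2) = 0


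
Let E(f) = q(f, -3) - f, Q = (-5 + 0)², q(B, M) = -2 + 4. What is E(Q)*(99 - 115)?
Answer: 368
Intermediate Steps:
q(B, M) = 2
Q = 25 (Q = (-5)² = 25)
E(f) = 2 - f
E(Q)*(99 - 115) = (2 - 1*25)*(99 - 115) = (2 - 25)*(-16) = -23*(-16) = 368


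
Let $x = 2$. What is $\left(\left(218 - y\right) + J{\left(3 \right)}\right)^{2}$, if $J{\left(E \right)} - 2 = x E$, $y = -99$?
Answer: $105625$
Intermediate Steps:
$J{\left(E \right)} = 2 + 2 E$
$\left(\left(218 - y\right) + J{\left(3 \right)}\right)^{2} = \left(\left(218 - -99\right) + \left(2 + 2 \cdot 3\right)\right)^{2} = \left(\left(218 + 99\right) + \left(2 + 6\right)\right)^{2} = \left(317 + 8\right)^{2} = 325^{2} = 105625$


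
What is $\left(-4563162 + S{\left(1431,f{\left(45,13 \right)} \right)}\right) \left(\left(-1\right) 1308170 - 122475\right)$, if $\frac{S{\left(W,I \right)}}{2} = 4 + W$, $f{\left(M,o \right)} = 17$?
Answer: $6524158948340$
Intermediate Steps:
$S{\left(W,I \right)} = 8 + 2 W$ ($S{\left(W,I \right)} = 2 \left(4 + W\right) = 8 + 2 W$)
$\left(-4563162 + S{\left(1431,f{\left(45,13 \right)} \right)}\right) \left(\left(-1\right) 1308170 - 122475\right) = \left(-4563162 + \left(8 + 2 \cdot 1431\right)\right) \left(\left(-1\right) 1308170 - 122475\right) = \left(-4563162 + \left(8 + 2862\right)\right) \left(-1308170 - 122475\right) = \left(-4563162 + 2870\right) \left(-1430645\right) = \left(-4560292\right) \left(-1430645\right) = 6524158948340$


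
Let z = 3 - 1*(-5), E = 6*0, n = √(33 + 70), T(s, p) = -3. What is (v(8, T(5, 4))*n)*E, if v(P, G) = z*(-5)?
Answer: 0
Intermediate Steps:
n = √103 ≈ 10.149
E = 0
z = 8 (z = 3 + 5 = 8)
v(P, G) = -40 (v(P, G) = 8*(-5) = -40)
(v(8, T(5, 4))*n)*E = -40*√103*0 = 0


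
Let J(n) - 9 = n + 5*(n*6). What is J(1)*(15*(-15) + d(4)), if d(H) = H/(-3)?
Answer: -27160/3 ≈ -9053.3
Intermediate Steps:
d(H) = -H/3 (d(H) = H*(-⅓) = -H/3)
J(n) = 9 + 31*n (J(n) = 9 + (n + 5*(n*6)) = 9 + (n + 5*(6*n)) = 9 + (n + 30*n) = 9 + 31*n)
J(1)*(15*(-15) + d(4)) = (9 + 31*1)*(15*(-15) - ⅓*4) = (9 + 31)*(-225 - 4/3) = 40*(-679/3) = -27160/3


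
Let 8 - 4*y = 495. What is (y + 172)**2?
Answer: 40401/16 ≈ 2525.1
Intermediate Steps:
y = -487/4 (y = 2 - 1/4*495 = 2 - 495/4 = -487/4 ≈ -121.75)
(y + 172)**2 = (-487/4 + 172)**2 = (201/4)**2 = 40401/16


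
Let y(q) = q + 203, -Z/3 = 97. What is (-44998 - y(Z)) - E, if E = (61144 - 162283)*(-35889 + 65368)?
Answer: 2981431671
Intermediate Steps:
Z = -291 (Z = -3*97 = -291)
E = -2981476581 (E = -101139*29479 = -2981476581)
y(q) = 203 + q
(-44998 - y(Z)) - E = (-44998 - (203 - 291)) - 1*(-2981476581) = (-44998 - 1*(-88)) + 2981476581 = (-44998 + 88) + 2981476581 = -44910 + 2981476581 = 2981431671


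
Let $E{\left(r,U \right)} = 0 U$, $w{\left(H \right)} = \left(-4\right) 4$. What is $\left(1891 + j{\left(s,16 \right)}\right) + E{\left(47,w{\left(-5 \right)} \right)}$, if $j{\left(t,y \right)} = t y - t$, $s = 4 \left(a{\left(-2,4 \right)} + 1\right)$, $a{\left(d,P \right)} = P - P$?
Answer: $1951$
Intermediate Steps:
$w{\left(H \right)} = -16$
$a{\left(d,P \right)} = 0$
$E{\left(r,U \right)} = 0$
$s = 4$ ($s = 4 \left(0 + 1\right) = 4 \cdot 1 = 4$)
$j{\left(t,y \right)} = - t + t y$
$\left(1891 + j{\left(s,16 \right)}\right) + E{\left(47,w{\left(-5 \right)} \right)} = \left(1891 + 4 \left(-1 + 16\right)\right) + 0 = \left(1891 + 4 \cdot 15\right) + 0 = \left(1891 + 60\right) + 0 = 1951 + 0 = 1951$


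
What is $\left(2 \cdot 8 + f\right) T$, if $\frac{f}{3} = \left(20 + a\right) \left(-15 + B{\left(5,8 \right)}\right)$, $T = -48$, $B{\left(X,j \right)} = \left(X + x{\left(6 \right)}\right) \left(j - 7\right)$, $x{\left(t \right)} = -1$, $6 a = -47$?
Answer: $18504$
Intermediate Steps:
$a = - \frac{47}{6}$ ($a = \frac{1}{6} \left(-47\right) = - \frac{47}{6} \approx -7.8333$)
$B{\left(X,j \right)} = \left(-1 + X\right) \left(-7 + j\right)$ ($B{\left(X,j \right)} = \left(X - 1\right) \left(j - 7\right) = \left(-1 + X\right) \left(-7 + j\right)$)
$f = - \frac{803}{2}$ ($f = 3 \left(20 - \frac{47}{6}\right) \left(-15 + \left(7 - 8 - 35 + 5 \cdot 8\right)\right) = 3 \frac{73 \left(-15 + \left(7 - 8 - 35 + 40\right)\right)}{6} = 3 \frac{73 \left(-15 + 4\right)}{6} = 3 \cdot \frac{73}{6} \left(-11\right) = 3 \left(- \frac{803}{6}\right) = - \frac{803}{2} \approx -401.5$)
$\left(2 \cdot 8 + f\right) T = \left(2 \cdot 8 - \frac{803}{2}\right) \left(-48\right) = \left(16 - \frac{803}{2}\right) \left(-48\right) = \left(- \frac{771}{2}\right) \left(-48\right) = 18504$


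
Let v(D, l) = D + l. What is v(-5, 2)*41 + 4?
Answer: -119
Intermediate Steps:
v(-5, 2)*41 + 4 = (-5 + 2)*41 + 4 = -3*41 + 4 = -123 + 4 = -119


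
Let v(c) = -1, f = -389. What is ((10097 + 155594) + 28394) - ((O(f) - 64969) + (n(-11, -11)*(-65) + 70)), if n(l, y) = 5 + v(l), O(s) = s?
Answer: 259633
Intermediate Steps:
n(l, y) = 4 (n(l, y) = 5 - 1 = 4)
((10097 + 155594) + 28394) - ((O(f) - 64969) + (n(-11, -11)*(-65) + 70)) = ((10097 + 155594) + 28394) - ((-389 - 64969) + (4*(-65) + 70)) = (165691 + 28394) - (-65358 + (-260 + 70)) = 194085 - (-65358 - 190) = 194085 - 1*(-65548) = 194085 + 65548 = 259633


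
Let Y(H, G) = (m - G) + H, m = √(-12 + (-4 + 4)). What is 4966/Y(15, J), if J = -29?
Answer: 54626/487 - 2483*I*√3/487 ≈ 112.17 - 8.831*I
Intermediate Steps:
m = 2*I*√3 (m = √(-12 + 0) = √(-12) = 2*I*√3 ≈ 3.4641*I)
Y(H, G) = H - G + 2*I*√3 (Y(H, G) = (2*I*√3 - G) + H = (-G + 2*I*√3) + H = H - G + 2*I*√3)
4966/Y(15, J) = 4966/(15 - 1*(-29) + 2*I*√3) = 4966/(15 + 29 + 2*I*√3) = 4966/(44 + 2*I*√3)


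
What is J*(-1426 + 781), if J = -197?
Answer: 127065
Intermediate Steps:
J*(-1426 + 781) = -197*(-1426 + 781) = -197*(-645) = 127065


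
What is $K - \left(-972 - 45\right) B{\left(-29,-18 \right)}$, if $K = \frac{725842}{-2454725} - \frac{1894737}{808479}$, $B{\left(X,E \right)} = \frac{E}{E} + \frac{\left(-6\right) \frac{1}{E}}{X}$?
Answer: $\frac{30197249345273}{30116805225} \approx 1002.7$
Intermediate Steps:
$B{\left(X,E \right)} = 1 - \frac{6}{E X}$
$K = - \frac{2740913813}{1038510525}$ ($K = 725842 \left(- \frac{1}{2454725}\right) - \frac{631579}{269493} = - \frac{55834}{188825} - \frac{631579}{269493} = - \frac{2740913813}{1038510525} \approx -2.6393$)
$K - \left(-972 - 45\right) B{\left(-29,-18 \right)} = - \frac{2740913813}{1038510525} - \left(-972 - 45\right) \left(1 - \frac{6}{\left(-18\right) \left(-29\right)}\right) = - \frac{2740913813}{1038510525} - - 1017 \left(1 - \left(- \frac{1}{3}\right) \left(- \frac{1}{29}\right)\right) = - \frac{2740913813}{1038510525} - - 1017 \left(1 - \frac{1}{87}\right) = - \frac{2740913813}{1038510525} - \left(-1017\right) \frac{86}{87} = - \frac{2740913813}{1038510525} - - \frac{29154}{29} = - \frac{2740913813}{1038510525} + \frac{29154}{29} = \frac{30197249345273}{30116805225}$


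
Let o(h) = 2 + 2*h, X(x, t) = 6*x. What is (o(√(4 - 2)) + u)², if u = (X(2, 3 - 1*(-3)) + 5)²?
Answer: 84689 + 1164*√2 ≈ 86335.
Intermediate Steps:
u = 289 (u = (6*2 + 5)² = (12 + 5)² = 17² = 289)
(o(√(4 - 2)) + u)² = ((2 + 2*√(4 - 2)) + 289)² = ((2 + 2*√2) + 289)² = (291 + 2*√2)²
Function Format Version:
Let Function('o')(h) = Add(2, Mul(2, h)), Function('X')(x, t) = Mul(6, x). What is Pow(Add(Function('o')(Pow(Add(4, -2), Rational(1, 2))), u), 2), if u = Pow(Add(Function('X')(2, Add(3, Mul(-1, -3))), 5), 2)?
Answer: Add(84689, Mul(1164, Pow(2, Rational(1, 2)))) ≈ 86335.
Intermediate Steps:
u = 289 (u = Pow(Add(Mul(6, 2), 5), 2) = Pow(Add(12, 5), 2) = Pow(17, 2) = 289)
Pow(Add(Function('o')(Pow(Add(4, -2), Rational(1, 2))), u), 2) = Pow(Add(Add(2, Mul(2, Pow(Add(4, -2), Rational(1, 2)))), 289), 2) = Pow(Add(Add(2, Mul(2, Pow(2, Rational(1, 2)))), 289), 2) = Pow(Add(291, Mul(2, Pow(2, Rational(1, 2)))), 2)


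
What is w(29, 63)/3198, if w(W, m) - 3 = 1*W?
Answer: 16/1599 ≈ 0.010006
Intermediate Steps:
w(W, m) = 3 + W (w(W, m) = 3 + 1*W = 3 + W)
w(29, 63)/3198 = (3 + 29)/3198 = 32*(1/3198) = 16/1599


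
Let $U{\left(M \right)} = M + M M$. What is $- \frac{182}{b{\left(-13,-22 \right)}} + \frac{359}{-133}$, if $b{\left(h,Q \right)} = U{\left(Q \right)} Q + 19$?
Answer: $- \frac{3617849}{1349285} \approx -2.6813$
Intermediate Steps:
$U{\left(M \right)} = M + M^{2}$
$b{\left(h,Q \right)} = 19 + Q^{2} \left(1 + Q\right)$ ($b{\left(h,Q \right)} = Q \left(1 + Q\right) Q + 19 = Q^{2} \left(1 + Q\right) + 19 = 19 + Q^{2} \left(1 + Q\right)$)
$- \frac{182}{b{\left(-13,-22 \right)}} + \frac{359}{-133} = - \frac{182}{19 + \left(-22\right)^{2} \left(1 - 22\right)} + \frac{359}{-133} = - \frac{182}{19 + 484 \left(-21\right)} + 359 \left(- \frac{1}{133}\right) = - \frac{182}{19 - 10164} - \frac{359}{133} = - \frac{182}{-10145} - \frac{359}{133} = \left(-182\right) \left(- \frac{1}{10145}\right) - \frac{359}{133} = \frac{182}{10145} - \frac{359}{133} = - \frac{3617849}{1349285}$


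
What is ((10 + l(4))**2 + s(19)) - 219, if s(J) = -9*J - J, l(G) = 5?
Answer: -184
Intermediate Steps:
s(J) = -10*J
((10 + l(4))**2 + s(19)) - 219 = ((10 + 5)**2 - 10*19) - 219 = (15**2 - 190) - 219 = (225 - 190) - 219 = 35 - 219 = -184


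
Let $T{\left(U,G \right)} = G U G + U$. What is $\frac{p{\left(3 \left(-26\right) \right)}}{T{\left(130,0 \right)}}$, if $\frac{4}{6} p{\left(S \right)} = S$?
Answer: $- \frac{9}{10} \approx -0.9$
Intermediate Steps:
$T{\left(U,G \right)} = U + U G^{2}$ ($T{\left(U,G \right)} = U G^{2} + U = U + U G^{2}$)
$p{\left(S \right)} = \frac{3 S}{2}$
$\frac{p{\left(3 \left(-26\right) \right)}}{T{\left(130,0 \right)}} = \frac{\frac{3}{2} \cdot 3 \left(-26\right)}{130 \left(1 + 0^{2}\right)} = \frac{\frac{3}{2} \left(-78\right)}{130 \left(1 + 0\right)} = - \frac{117}{130 \cdot 1} = - \frac{117}{130} = \left(-117\right) \frac{1}{130} = - \frac{9}{10}$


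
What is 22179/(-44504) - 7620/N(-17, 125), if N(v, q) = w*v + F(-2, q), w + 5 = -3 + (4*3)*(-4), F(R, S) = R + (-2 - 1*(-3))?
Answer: -120070903/14107768 ≈ -8.5110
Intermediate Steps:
F(R, S) = 1 + R (F(R, S) = R + (-2 + 3) = R + 1 = 1 + R)
w = -56 (w = -5 + (-3 + (4*3)*(-4)) = -5 + (-3 + 12*(-4)) = -5 + (-3 - 48) = -5 - 51 = -56)
N(v, q) = -1 - 56*v (N(v, q) = -56*v + (1 - 2) = -56*v - 1 = -1 - 56*v)
22179/(-44504) - 7620/N(-17, 125) = 22179/(-44504) - 7620/(-1 - 56*(-17)) = 22179*(-1/44504) - 7620/(-1 + 952) = -22179/44504 - 7620/951 = -22179/44504 - 7620*1/951 = -22179/44504 - 2540/317 = -120070903/14107768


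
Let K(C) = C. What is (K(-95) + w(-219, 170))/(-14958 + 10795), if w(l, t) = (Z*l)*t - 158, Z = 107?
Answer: 3983863/4163 ≈ 956.97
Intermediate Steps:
w(l, t) = -158 + 107*l*t (w(l, t) = (107*l)*t - 158 = 107*l*t - 158 = -158 + 107*l*t)
(K(-95) + w(-219, 170))/(-14958 + 10795) = (-95 + (-158 + 107*(-219)*170))/(-14958 + 10795) = (-95 + (-158 - 3983610))/(-4163) = (-95 - 3983768)*(-1/4163) = -3983863*(-1/4163) = 3983863/4163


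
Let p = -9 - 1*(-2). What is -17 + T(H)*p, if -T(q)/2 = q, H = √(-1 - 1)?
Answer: -17 + 14*I*√2 ≈ -17.0 + 19.799*I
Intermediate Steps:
H = I*√2 (H = √(-2) = I*√2 ≈ 1.4142*I)
T(q) = -2*q
p = -7 (p = -9 + 2 = -7)
-17 + T(H)*p = -17 - 2*I*√2*(-7) = -17 + 14*I*√2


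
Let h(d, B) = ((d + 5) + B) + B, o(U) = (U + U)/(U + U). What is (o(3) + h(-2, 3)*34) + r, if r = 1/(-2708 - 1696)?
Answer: 1352027/4404 ≈ 307.00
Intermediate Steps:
r = -1/4404 (r = 1/(-4404) = -1/4404 ≈ -0.00022707)
o(U) = 1 (o(U) = (2*U)/((2*U)) = (2*U)*(1/(2*U)) = 1)
h(d, B) = 5 + d + 2*B (h(d, B) = ((5 + d) + B) + B = (5 + B + d) + B = 5 + d + 2*B)
(o(3) + h(-2, 3)*34) + r = (1 + (5 - 2 + 2*3)*34) - 1/4404 = (1 + (5 - 2 + 6)*34) - 1/4404 = (1 + 9*34) - 1/4404 = (1 + 306) - 1/4404 = 307 - 1/4404 = 1352027/4404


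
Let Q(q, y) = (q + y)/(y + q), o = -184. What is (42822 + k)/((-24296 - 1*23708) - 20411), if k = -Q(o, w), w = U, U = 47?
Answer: -42821/68415 ≈ -0.62590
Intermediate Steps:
w = 47
Q(q, y) = 1 (Q(q, y) = (q + y)/(q + y) = 1)
k = -1 (k = -1*1 = -1)
(42822 + k)/((-24296 - 1*23708) - 20411) = (42822 - 1)/((-24296 - 1*23708) - 20411) = 42821/((-24296 - 23708) - 20411) = 42821/(-48004 - 20411) = 42821/(-68415) = 42821*(-1/68415) = -42821/68415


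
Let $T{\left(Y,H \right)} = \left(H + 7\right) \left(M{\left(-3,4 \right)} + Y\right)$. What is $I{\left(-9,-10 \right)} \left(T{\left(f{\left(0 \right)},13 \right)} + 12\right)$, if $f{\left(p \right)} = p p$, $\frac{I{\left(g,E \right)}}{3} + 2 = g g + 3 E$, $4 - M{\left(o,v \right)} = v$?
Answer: $1764$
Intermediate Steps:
$M{\left(o,v \right)} = 4 - v$
$I{\left(g,E \right)} = -6 + 3 g^{2} + 9 E$ ($I{\left(g,E \right)} = -6 + 3 \left(g g + 3 E\right) = -6 + 3 \left(g^{2} + 3 E\right) = -6 + \left(3 g^{2} + 9 E\right) = -6 + 3 g^{2} + 9 E$)
$f{\left(p \right)} = p^{2}$
$T{\left(Y,H \right)} = Y \left(7 + H\right)$ ($T{\left(Y,H \right)} = \left(H + 7\right) \left(\left(4 - 4\right) + Y\right) = \left(7 + H\right) \left(\left(4 - 4\right) + Y\right) = \left(7 + H\right) \left(0 + Y\right) = \left(7 + H\right) Y = Y \left(7 + H\right)$)
$I{\left(-9,-10 \right)} \left(T{\left(f{\left(0 \right)},13 \right)} + 12\right) = \left(-6 + 3 \left(-9\right)^{2} + 9 \left(-10\right)\right) \left(0^{2} \left(7 + 13\right) + 12\right) = \left(-6 + 3 \cdot 81 - 90\right) \left(0 \cdot 20 + 12\right) = \left(-6 + 243 - 90\right) \left(0 + 12\right) = 147 \cdot 12 = 1764$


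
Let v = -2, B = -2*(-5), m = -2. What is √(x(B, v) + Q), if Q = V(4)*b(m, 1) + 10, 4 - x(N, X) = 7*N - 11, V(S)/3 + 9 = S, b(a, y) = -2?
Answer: I*√15 ≈ 3.873*I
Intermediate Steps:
B = 10
V(S) = -27 + 3*S
x(N, X) = 15 - 7*N (x(N, X) = 4 - (7*N - 11) = 4 - (-11 + 7*N) = 4 + (11 - 7*N) = 15 - 7*N)
Q = 40 (Q = (-27 + 3*4)*(-2) + 10 = (-27 + 12)*(-2) + 10 = -15*(-2) + 10 = 30 + 10 = 40)
√(x(B, v) + Q) = √((15 - 7*10) + 40) = √((15 - 70) + 40) = √(-55 + 40) = √(-15) = I*√15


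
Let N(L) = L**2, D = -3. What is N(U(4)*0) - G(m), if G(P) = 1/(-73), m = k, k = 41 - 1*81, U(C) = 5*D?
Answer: 1/73 ≈ 0.013699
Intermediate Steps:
U(C) = -15 (U(C) = 5*(-3) = -15)
k = -40 (k = 41 - 81 = -40)
m = -40
G(P) = -1/73
N(U(4)*0) - G(m) = (-15*0)**2 - 1*(-1/73) = 0**2 + 1/73 = 0 + 1/73 = 1/73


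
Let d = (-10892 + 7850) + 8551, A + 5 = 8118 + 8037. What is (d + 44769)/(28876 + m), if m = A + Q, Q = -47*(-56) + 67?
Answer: 2186/2075 ≈ 1.0535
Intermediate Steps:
Q = 2699 (Q = 2632 + 67 = 2699)
A = 16150 (A = -5 + (8118 + 8037) = -5 + 16155 = 16150)
m = 18849 (m = 16150 + 2699 = 18849)
d = 5509 (d = -3042 + 8551 = 5509)
(d + 44769)/(28876 + m) = (5509 + 44769)/(28876 + 18849) = 50278/47725 = 50278*(1/47725) = 2186/2075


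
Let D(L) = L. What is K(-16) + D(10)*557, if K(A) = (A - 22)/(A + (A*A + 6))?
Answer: 685091/123 ≈ 5569.8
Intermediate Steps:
K(A) = (-22 + A)/(6 + A + A**2) (K(A) = (-22 + A)/(A + (A**2 + 6)) = (-22 + A)/(A + (6 + A**2)) = (-22 + A)/(6 + A + A**2))
K(-16) + D(10)*557 = (-22 - 16)/(6 - 16 + (-16)**2) + 10*557 = -38/(6 - 16 + 256) + 5570 = -38/246 + 5570 = (1/246)*(-38) + 5570 = -19/123 + 5570 = 685091/123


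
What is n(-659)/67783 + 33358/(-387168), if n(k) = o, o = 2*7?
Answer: -1127842481/13121704272 ≈ -0.085952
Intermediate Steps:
o = 14
n(k) = 14
n(-659)/67783 + 33358/(-387168) = 14/67783 + 33358/(-387168) = 14*(1/67783) + 33358*(-1/387168) = 14/67783 - 16679/193584 = -1127842481/13121704272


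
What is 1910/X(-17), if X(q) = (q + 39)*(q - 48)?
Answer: -191/143 ≈ -1.3357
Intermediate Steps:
X(q) = (-48 + q)*(39 + q) (X(q) = (39 + q)*(-48 + q) = (-48 + q)*(39 + q))
1910/X(-17) = 1910/(-1872 + (-17)² - 9*(-17)) = 1910/(-1872 + 289 + 153) = 1910/(-1430) = 1910*(-1/1430) = -191/143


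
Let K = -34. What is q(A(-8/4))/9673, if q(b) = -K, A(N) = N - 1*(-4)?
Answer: 2/569 ≈ 0.0035149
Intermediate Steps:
A(N) = 4 + N (A(N) = N + 4 = 4 + N)
q(b) = 34 (q(b) = -1*(-34) = 34)
q(A(-8/4))/9673 = 34/9673 = 34*(1/9673) = 2/569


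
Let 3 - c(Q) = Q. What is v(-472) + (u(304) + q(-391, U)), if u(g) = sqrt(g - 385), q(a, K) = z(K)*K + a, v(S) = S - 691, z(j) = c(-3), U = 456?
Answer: 1182 + 9*I ≈ 1182.0 + 9.0*I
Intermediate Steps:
c(Q) = 3 - Q
z(j) = 6 (z(j) = 3 - 1*(-3) = 3 + 3 = 6)
v(S) = -691 + S
q(a, K) = a + 6*K (q(a, K) = 6*K + a = a + 6*K)
u(g) = sqrt(-385 + g)
v(-472) + (u(304) + q(-391, U)) = (-691 - 472) + (sqrt(-385 + 304) + (-391 + 6*456)) = -1163 + (sqrt(-81) + (-391 + 2736)) = -1163 + (9*I + 2345) = -1163 + (2345 + 9*I) = 1182 + 9*I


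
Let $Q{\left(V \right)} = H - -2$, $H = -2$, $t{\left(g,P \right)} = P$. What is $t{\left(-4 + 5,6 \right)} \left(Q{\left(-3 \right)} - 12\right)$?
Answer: $-72$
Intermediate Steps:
$Q{\left(V \right)} = 0$ ($Q{\left(V \right)} = -2 - -2 = -2 + 2 = 0$)
$t{\left(-4 + 5,6 \right)} \left(Q{\left(-3 \right)} - 12\right) = 6 \left(0 - 12\right) = 6 \left(-12\right) = -72$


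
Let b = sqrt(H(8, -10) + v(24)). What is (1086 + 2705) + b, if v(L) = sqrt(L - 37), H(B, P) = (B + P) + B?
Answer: 3791 + sqrt(6 + I*sqrt(13)) ≈ 3793.6 + 0.70711*I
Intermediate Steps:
H(B, P) = P + 2*B
v(L) = sqrt(-37 + L)
b = sqrt(6 + I*sqrt(13)) (b = sqrt((-10 + 2*8) + sqrt(-37 + 24)) = sqrt((-10 + 16) + sqrt(-13)) = sqrt(6 + I*sqrt(13)) ≈ 2.5495 + 0.70711*I)
(1086 + 2705) + b = (1086 + 2705) + sqrt(6 + I*sqrt(13)) = 3791 + sqrt(6 + I*sqrt(13))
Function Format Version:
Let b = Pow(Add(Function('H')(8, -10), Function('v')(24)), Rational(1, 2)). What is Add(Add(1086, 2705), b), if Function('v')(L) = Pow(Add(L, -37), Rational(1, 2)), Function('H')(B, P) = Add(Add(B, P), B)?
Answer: Add(3791, Pow(Add(6, Mul(I, Pow(13, Rational(1, 2)))), Rational(1, 2))) ≈ Add(3793.6, Mul(0.70711, I))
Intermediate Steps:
Function('H')(B, P) = Add(P, Mul(2, B))
Function('v')(L) = Pow(Add(-37, L), Rational(1, 2))
b = Pow(Add(6, Mul(I, Pow(13, Rational(1, 2)))), Rational(1, 2)) (b = Pow(Add(Add(-10, Mul(2, 8)), Pow(Add(-37, 24), Rational(1, 2))), Rational(1, 2)) = Pow(Add(Add(-10, 16), Pow(-13, Rational(1, 2))), Rational(1, 2)) = Pow(Add(6, Mul(I, Pow(13, Rational(1, 2)))), Rational(1, 2)) ≈ Add(2.5495, Mul(0.70711, I)))
Add(Add(1086, 2705), b) = Add(Add(1086, 2705), Pow(Add(6, Mul(I, Pow(13, Rational(1, 2)))), Rational(1, 2))) = Add(3791, Pow(Add(6, Mul(I, Pow(13, Rational(1, 2)))), Rational(1, 2)))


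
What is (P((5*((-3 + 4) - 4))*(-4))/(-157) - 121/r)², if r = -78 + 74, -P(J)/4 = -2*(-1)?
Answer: 362102841/394384 ≈ 918.15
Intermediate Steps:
P(J) = -8 (P(J) = -(-8)*(-1) = -4*2 = -8)
r = -4
(P((5*((-3 + 4) - 4))*(-4))/(-157) - 121/r)² = (-8/(-157) - 121/(-4))² = (-8*(-1/157) - 121*(-¼))² = (8/157 + 121/4)² = (19029/628)² = 362102841/394384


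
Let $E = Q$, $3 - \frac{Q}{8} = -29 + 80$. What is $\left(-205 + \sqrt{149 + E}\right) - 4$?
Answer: $-209 + i \sqrt{235} \approx -209.0 + 15.33 i$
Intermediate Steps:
$Q = -384$ ($Q = 24 - 8 \left(-29 + 80\right) = 24 - 408 = -384$)
$E = -384$
$\left(-205 + \sqrt{149 + E}\right) - 4 = \left(-205 + \sqrt{149 - 384}\right) - 4 = \left(-205 + \sqrt{-235}\right) - 4 = \left(-205 + i \sqrt{235}\right) - 4 = -209 + i \sqrt{235}$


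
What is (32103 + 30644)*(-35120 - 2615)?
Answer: -2367758045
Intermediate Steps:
(32103 + 30644)*(-35120 - 2615) = 62747*(-37735) = -2367758045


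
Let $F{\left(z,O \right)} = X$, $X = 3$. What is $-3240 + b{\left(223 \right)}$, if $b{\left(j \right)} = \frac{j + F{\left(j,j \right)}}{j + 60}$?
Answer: $- \frac{916694}{283} \approx -3239.2$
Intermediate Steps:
$F{\left(z,O \right)} = 3$
$b{\left(j \right)} = \frac{3 + j}{60 + j}$ ($b{\left(j \right)} = \frac{j + 3}{j + 60} = \frac{3 + j}{60 + j}$)
$-3240 + b{\left(223 \right)} = -3240 + \frac{3 + 223}{60 + 223} = -3240 + \frac{1}{283} \cdot 226 = -3240 + \frac{226}{283} = - \frac{916694}{283}$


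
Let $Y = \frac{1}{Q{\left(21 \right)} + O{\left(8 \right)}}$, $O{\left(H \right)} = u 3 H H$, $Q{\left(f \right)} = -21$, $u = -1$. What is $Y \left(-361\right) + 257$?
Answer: $\frac{55102}{213} \approx 258.69$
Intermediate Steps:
$O{\left(H \right)} = - 3 H^{2}$ ($O{\left(H \right)} = \left(-1\right) 3 H H = - 3 H H = - 3 H^{2}$)
$Y = - \frac{1}{213}$ ($Y = \frac{1}{-21 - 3 \cdot 8^{2}} = \frac{1}{-21 - 192} = \frac{1}{-213} = - \frac{1}{213} \approx -0.0046948$)
$Y \left(-361\right) + 257 = \left(- \frac{1}{213}\right) \left(-361\right) + 257 = \frac{361}{213} + 257 = \frac{55102}{213}$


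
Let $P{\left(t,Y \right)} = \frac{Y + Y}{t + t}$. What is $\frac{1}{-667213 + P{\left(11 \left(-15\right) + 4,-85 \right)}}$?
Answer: $- \frac{161}{107421208} \approx -1.4988 \cdot 10^{-6}$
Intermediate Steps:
$P{\left(t,Y \right)} = \frac{Y}{t}$ ($P{\left(t,Y \right)} = \frac{2 Y}{2 t} = 2 Y \frac{1}{2 t} = \frac{Y}{t}$)
$\frac{1}{-667213 + P{\left(11 \left(-15\right) + 4,-85 \right)}} = \frac{1}{-667213 - \frac{85}{11 \left(-15\right) + 4}} = \frac{1}{-667213 - \frac{85}{-165 + 4}} = \frac{1}{-667213 - \frac{85}{-161}} = \frac{1}{-667213 - - \frac{85}{161}} = \frac{1}{-667213 + \frac{85}{161}} = \frac{1}{- \frac{107421208}{161}} = - \frac{161}{107421208}$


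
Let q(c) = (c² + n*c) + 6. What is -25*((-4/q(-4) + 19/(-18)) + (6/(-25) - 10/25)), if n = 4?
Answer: 1063/18 ≈ 59.056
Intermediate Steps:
q(c) = 6 + c² + 4*c (q(c) = (c² + 4*c) + 6 = 6 + c² + 4*c)
-25*((-4/q(-4) + 19/(-18)) + (6/(-25) - 10/25)) = -25*((-4/(6 + (-4)² + 4*(-4)) + 19/(-18)) + (6/(-25) - 10/25)) = -25*((-4/(6 + 16 - 16) + 19*(-1/18)) + (6*(-1/25) - 10*1/25)) = -25*((-4/6 - 19/18) + (-6/25 - ⅖)) = -25*((-4*⅙ - 19/18) - 16/25) = -25*((-⅔ - 19/18) - 16/25) = -25*(-31/18 - 16/25) = -25*(-1063/450) = 1063/18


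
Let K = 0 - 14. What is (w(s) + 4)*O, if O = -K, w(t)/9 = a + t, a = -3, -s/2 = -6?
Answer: 1190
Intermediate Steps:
s = 12 (s = -2*(-6) = 12)
w(t) = -27 + 9*t (w(t) = 9*(-3 + t) = -27 + 9*t)
K = -14
O = 14 (O = -1*(-14) = 14)
(w(s) + 4)*O = ((-27 + 9*12) + 4)*14 = ((-27 + 108) + 4)*14 = (81 + 4)*14 = 85*14 = 1190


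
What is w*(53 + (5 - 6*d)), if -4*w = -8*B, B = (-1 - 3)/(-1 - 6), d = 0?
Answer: 464/7 ≈ 66.286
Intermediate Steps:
B = 4/7 (B = -4/(-7) = -4*(-1/7) = 4/7 ≈ 0.57143)
w = 8/7 (w = -(-2)*4/7 = -1/4*(-32/7) = 8/7 ≈ 1.1429)
w*(53 + (5 - 6*d)) = 8*(53 + (5 - 6*0))/7 = 8*(53 + (5 + 0))/7 = 8*(53 + 5)/7 = (8/7)*58 = 464/7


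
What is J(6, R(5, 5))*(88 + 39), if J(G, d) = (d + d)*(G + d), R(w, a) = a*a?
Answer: 196850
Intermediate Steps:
R(w, a) = a²
J(G, d) = 2*d*(G + d) (J(G, d) = (2*d)*(G + d) = 2*d*(G + d))
J(6, R(5, 5))*(88 + 39) = (2*5²*(6 + 5²))*(88 + 39) = (2*25*(6 + 25))*127 = (2*25*31)*127 = 1550*127 = 196850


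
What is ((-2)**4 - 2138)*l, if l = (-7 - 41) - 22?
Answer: 148540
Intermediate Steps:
l = -70 (l = -48 - 22 = -70)
((-2)**4 - 2138)*l = ((-2)**4 - 2138)*(-70) = (16 - 2138)*(-70) = -2122*(-70) = 148540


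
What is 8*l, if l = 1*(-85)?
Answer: -680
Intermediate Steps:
l = -85
8*l = 8*(-85) = -680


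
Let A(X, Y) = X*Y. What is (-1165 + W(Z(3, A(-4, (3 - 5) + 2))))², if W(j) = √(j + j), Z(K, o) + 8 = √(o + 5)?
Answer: (1165 - I*√2*√(8 - √5))² ≈ 1.3572e+6 - 7911.0*I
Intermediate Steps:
Z(K, o) = -8 + √(5 + o) (Z(K, o) = -8 + √(o + 5) = -8 + √(5 + o))
W(j) = √2*√j (W(j) = √(2*j) = √2*√j)
(-1165 + W(Z(3, A(-4, (3 - 5) + 2))))² = (-1165 + √2*√(-8 + √(5 - 4*((3 - 5) + 2))))² = (-1165 + √2*√(-8 + √(5 - 4*(-2 + 2))))² = (-1165 + √2*√(-8 + √(5 - 4*0)))² = (-1165 + √2*√(-8 + √(5 + 0)))² = (-1165 + √2*√(-8 + √5))²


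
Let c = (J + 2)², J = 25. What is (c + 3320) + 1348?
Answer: 5397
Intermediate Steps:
c = 729 (c = (25 + 2)² = 27² = 729)
(c + 3320) + 1348 = (729 + 3320) + 1348 = 4049 + 1348 = 5397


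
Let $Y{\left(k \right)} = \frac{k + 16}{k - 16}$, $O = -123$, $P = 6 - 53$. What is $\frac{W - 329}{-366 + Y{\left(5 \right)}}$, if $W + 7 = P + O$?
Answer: $\frac{5566}{4047} \approx 1.3753$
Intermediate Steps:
$P = -47$ ($P = 6 - 53 = -47$)
$Y{\left(k \right)} = \frac{16 + k}{-16 + k}$
$W = -177$ ($W = -7 - 170 = -177$)
$\frac{W - 329}{-366 + Y{\left(5 \right)}} = \frac{-177 - 329}{-366 + \frac{16 + 5}{-16 + 5}} = - \frac{506}{-366 + \frac{1}{-11} \cdot 21} = - \frac{506}{-366 - \frac{21}{11}} = - \frac{506}{- \frac{4047}{11}} = \left(-506\right) \left(- \frac{11}{4047}\right) = \frac{5566}{4047}$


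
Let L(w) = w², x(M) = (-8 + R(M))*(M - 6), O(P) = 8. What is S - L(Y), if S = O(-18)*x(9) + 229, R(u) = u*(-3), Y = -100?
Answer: -10611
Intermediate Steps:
R(u) = -3*u
x(M) = (-8 - 3*M)*(-6 + M) (x(M) = (-8 - 3*M)*(M - 6) = (-8 - 3*M)*(-6 + M))
S = -611 (S = 8*(48 - 3*9² + 10*9) + 229 = 8*(48 - 3*81 + 90) + 229 = 8*(48 - 243 + 90) + 229 = 8*(-105) + 229 = -840 + 229 = -611)
S - L(Y) = -611 - 1*(-100)² = -611 - 1*10000 = -611 - 10000 = -10611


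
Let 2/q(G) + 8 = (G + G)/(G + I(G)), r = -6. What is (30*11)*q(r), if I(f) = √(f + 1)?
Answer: -10560/101 - 495*I*√5/101 ≈ -104.55 - 10.959*I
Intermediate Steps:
I(f) = √(1 + f)
q(G) = 2/(-8 + 2*G/(G + √(1 + G))) (q(G) = 2/(-8 + (G + G)/(G + √(1 + G))) = 2/(-8 + (2*G)/(G + √(1 + G))) = 2/(-8 + 2*G/(G + √(1 + G))))
(30*11)*q(r) = (30*11)*((-1*(-6) - √(1 - 6))/(3*(-6) + 4*√(1 - 6))) = 330*((6 - √(-5))/(-18 + 4*√(-5))) = 330*((6 - I*√5)/(-18 + 4*(I*√5))) = 330*((6 - I*√5)/(-18 + 4*I*√5)) = 330*(6 - I*√5)/(-18 + 4*I*√5)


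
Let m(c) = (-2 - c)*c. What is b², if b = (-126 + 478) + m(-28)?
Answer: 141376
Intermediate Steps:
m(c) = c*(-2 - c)
b = -376 (b = (-126 + 478) - 1*(-28)*(2 - 28) = 352 - 1*(-28)*(-26) = 352 - 728 = -376)
b² = (-376)² = 141376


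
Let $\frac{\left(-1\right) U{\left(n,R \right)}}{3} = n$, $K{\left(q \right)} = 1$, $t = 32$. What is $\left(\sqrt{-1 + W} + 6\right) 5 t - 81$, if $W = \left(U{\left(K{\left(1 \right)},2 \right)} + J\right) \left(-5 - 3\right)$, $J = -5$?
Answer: $879 + 480 \sqrt{7} \approx 2149.0$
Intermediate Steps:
$U{\left(n,R \right)} = - 3 n$
$W = 64$ ($W = \left(\left(-3\right) 1 - 5\right) \left(-5 - 3\right) = \left(-3 - 5\right) \left(-8\right) = \left(-8\right) \left(-8\right) = 64$)
$\left(\sqrt{-1 + W} + 6\right) 5 t - 81 = \left(\sqrt{-1 + 64} + 6\right) 5 \cdot 32 - 81 = \left(\sqrt{63} + 6\right) 5 \cdot 32 - 81 = \left(3 \sqrt{7} + 6\right) 5 \cdot 32 - 81 = \left(6 + 3 \sqrt{7}\right) 5 \cdot 32 - 81 = \left(30 + 15 \sqrt{7}\right) 32 - 81 = \left(960 + 480 \sqrt{7}\right) - 81 = 879 + 480 \sqrt{7}$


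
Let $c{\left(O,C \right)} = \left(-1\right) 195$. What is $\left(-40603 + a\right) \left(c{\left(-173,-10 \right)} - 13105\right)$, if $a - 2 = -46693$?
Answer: $1161010200$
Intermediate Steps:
$a = -46691$ ($a = 2 - 46693 = -46691$)
$c{\left(O,C \right)} = -195$
$\left(-40603 + a\right) \left(c{\left(-173,-10 \right)} - 13105\right) = \left(-40603 - 46691\right) \left(-195 - 13105\right) = \left(-87294\right) \left(-13300\right) = 1161010200$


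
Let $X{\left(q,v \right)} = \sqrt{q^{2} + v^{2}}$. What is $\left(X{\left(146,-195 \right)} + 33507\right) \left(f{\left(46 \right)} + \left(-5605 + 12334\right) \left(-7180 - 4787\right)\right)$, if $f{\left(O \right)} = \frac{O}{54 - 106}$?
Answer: $- \frac{70152752845287}{26} - \frac{2093674541 \sqrt{59341}}{26} \approx -2.7178 \cdot 10^{12}$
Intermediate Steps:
$f{\left(O \right)} = - \frac{O}{52}$ ($f{\left(O \right)} = \frac{O}{54 - 106} = \frac{O}{-52} = O \left(- \frac{1}{52}\right) = - \frac{O}{52}$)
$\left(X{\left(146,-195 \right)} + 33507\right) \left(f{\left(46 \right)} + \left(-5605 + 12334\right) \left(-7180 - 4787\right)\right) = \left(\sqrt{146^{2} + \left(-195\right)^{2}} + 33507\right) \left(\left(- \frac{1}{52}\right) 46 + \left(-5605 + 12334\right) \left(-7180 - 4787\right)\right) = \left(\sqrt{21316 + 38025} + 33507\right) \left(- \frac{23}{26} + 6729 \left(-11967\right)\right) = \left(\sqrt{59341} + 33507\right) \left(- \frac{23}{26} - 80525943\right) = \left(33507 + \sqrt{59341}\right) \left(- \frac{2093674541}{26}\right) = - \frac{70152752845287}{26} - \frac{2093674541 \sqrt{59341}}{26}$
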